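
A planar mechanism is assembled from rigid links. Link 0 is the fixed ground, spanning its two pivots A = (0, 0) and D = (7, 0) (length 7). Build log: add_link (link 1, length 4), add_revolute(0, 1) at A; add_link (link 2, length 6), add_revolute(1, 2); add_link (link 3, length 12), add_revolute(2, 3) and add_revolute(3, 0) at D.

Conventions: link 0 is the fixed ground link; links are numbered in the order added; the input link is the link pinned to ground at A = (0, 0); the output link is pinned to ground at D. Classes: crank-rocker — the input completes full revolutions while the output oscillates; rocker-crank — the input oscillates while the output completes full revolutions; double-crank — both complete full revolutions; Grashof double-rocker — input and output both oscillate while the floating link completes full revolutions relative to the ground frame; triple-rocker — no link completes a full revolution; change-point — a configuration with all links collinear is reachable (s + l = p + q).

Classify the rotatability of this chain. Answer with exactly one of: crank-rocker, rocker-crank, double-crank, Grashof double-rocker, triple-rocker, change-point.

lengths: ground=7, input=4, coupler=6, output=12
sorted: s=4 (shortest), l=12 (longest), p+q=13
s + l = 16 vs p + q = 13
s + l > p + q → non-Grashof → no link fully rotates → triple-rocker

triple-rocker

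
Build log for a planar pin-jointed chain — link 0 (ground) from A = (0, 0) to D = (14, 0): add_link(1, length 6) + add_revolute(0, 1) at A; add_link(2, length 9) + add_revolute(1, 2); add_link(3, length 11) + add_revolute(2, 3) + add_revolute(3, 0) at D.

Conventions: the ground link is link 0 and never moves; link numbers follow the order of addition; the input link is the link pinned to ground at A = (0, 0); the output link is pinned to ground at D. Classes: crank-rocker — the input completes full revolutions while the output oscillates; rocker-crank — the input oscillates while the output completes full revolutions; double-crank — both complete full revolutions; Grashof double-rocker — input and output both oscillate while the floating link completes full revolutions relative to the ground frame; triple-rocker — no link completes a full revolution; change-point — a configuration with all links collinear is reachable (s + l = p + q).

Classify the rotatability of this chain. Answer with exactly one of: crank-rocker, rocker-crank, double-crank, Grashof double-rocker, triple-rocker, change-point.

lengths: ground=14, input=6, coupler=9, output=11
sorted: s=6 (shortest), l=14 (longest), p+q=20
s + l = 20 vs p + q = 20
s + l = p + q → change-point (collinear configuration reachable)

change-point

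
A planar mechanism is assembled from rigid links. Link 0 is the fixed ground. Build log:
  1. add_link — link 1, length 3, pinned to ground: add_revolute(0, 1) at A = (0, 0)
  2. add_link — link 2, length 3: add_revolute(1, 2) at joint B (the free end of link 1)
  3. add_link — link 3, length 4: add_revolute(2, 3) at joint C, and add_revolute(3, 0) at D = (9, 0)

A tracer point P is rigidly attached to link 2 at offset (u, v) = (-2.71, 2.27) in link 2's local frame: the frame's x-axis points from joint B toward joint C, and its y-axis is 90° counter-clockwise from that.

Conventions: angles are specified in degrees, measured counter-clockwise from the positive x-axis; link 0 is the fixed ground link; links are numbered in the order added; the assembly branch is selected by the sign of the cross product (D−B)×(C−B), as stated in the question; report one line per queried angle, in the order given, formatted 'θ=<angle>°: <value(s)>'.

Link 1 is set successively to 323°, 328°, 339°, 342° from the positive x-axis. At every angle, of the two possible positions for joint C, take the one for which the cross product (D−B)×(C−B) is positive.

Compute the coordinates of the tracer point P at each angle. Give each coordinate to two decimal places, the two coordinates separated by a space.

A=(0,0), D=(9.00,0)
θ=323°: B = A + 3.00·(cos323°, sin323°) = (2.3959, -1.8054)
θ=323°: |BD| = 6.8464
θ=323°: circle(B,3.00) ∩ circle(D,4.00): a=2.9120, h=0.7213
θ=323°:   candidates: C₊=(5.0146,-0.3418) cross=4.938; C₋=(5.3950,-1.7333) cross=-4.938
θ=323°:   branch + wants cross > 0 → take C=(5.0146,-0.3418) (cross=4.938)
θ=323°: ex = (C−B)/|BC| = (0.8729,0.4879); ey = (-0.4879,0.8729)
θ=323°: P = B + -2.71·ex + 2.27·ey = (-1.0772,-1.1461)
θ=328°: B = A + 3.00·(cos328°, sin328°) = (2.5441, -1.5898)
θ=328°: |BD| = 6.6487
θ=328°: circle(B,3.00) ∩ circle(D,4.00): a=2.7979, h=1.0824
θ=328°:   candidates: C₊=(5.0021,0.1302) cross=7.196; C₋=(5.5197,-1.9717) cross=-7.196
θ=328°:   branch + wants cross > 0 → take C=(5.0021,0.1302) (cross=7.196)
θ=328°: ex = (C−B)/|BC| = (0.8193,0.5733); ey = (-0.5733,0.8193)
θ=328°: P = B + -2.71·ex + 2.27·ey = (-0.9777,-1.2836)
θ=339°: B = A + 3.00·(cos339°, sin339°) = (2.8007, -1.0751)
θ=339°: |BD| = 6.2918
θ=339°: circle(B,3.00) ∩ circle(D,4.00): a=2.5896, h=1.5146
θ=339°:   candidates: C₊=(5.0935,0.8597) cross=9.529; C₋=(5.6111,-2.1249) cross=-9.529
θ=339°:   branch + wants cross > 0 → take C=(5.0935,0.8597) (cross=9.529)
θ=339°: ex = (C−B)/|BC| = (0.7642,0.6449); ey = (-0.6449,0.7642)
θ=339°: P = B + -2.71·ex + 2.27·ey = (-0.7343,-1.0880)
θ=342°: B = A + 3.00·(cos342°, sin342°) = (2.8532, -0.9271)
θ=342°: |BD| = 6.2163
θ=342°: circle(B,3.00) ∩ circle(D,4.00): a=2.5451, h=1.5882
θ=342°:   candidates: C₊=(5.1330,1.0229) cross=9.873; C₋=(5.6067,-2.1179) cross=-9.873
θ=342°:   branch + wants cross > 0 → take C=(5.1330,1.0229) (cross=9.873)
θ=342°: ex = (C−B)/|BC| = (0.7599,0.6500); ey = (-0.6500,0.7599)
θ=342°: P = B + -2.71·ex + 2.27·ey = (-0.6818,-0.9634)

θ=323°: -1.08 -1.15
θ=328°: -0.98 -1.28
θ=339°: -0.73 -1.09
θ=342°: -0.68 -0.96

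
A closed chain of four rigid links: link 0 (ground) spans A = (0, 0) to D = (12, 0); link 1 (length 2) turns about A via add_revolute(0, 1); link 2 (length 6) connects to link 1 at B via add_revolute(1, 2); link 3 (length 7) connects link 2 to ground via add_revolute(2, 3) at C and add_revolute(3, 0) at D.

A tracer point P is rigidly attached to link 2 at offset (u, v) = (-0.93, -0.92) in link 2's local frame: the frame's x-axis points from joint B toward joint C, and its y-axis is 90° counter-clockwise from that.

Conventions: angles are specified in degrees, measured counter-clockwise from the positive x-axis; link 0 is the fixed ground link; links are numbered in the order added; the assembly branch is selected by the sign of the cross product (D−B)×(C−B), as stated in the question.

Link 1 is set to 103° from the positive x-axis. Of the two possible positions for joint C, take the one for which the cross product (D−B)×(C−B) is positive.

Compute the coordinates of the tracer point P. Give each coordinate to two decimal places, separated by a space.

A=(0,0), D=(12.00,0)
B = A + 2.00·(cos103°, sin103°) = (-0.4499, 1.9487)
|BD| = 12.6015
circle(B,6.00) ∩ circle(D,7.00): a=5.7849, h=1.5920
  candidates: C₊=(5.5116,2.6270) cross=20.062; C₋=(5.0192,-0.5187) cross=-20.062
  branch + wants cross > 0 → take C=(5.5116,2.6270) (cross=20.062)
ex = (C−B)/|BC| = (0.9936,0.1130); ey = (-0.1130,0.9936)
P = B + -0.93·ex + -0.92·ey = (-1.2699,0.9295)

-1.27 0.93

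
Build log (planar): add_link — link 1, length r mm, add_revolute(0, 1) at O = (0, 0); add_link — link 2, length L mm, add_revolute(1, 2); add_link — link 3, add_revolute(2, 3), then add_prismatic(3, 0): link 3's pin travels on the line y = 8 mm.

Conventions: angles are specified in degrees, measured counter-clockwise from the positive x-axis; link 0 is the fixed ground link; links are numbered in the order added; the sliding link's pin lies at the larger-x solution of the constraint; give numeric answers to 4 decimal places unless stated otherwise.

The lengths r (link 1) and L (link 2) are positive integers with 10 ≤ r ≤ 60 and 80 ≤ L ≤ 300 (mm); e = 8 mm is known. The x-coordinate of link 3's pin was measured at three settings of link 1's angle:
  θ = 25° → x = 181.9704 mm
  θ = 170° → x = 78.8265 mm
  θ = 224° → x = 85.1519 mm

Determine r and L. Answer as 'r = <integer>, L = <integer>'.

constraint per measurement: (x − r cos θ)² + (r sin θ − e)² = L²
subtracting the θ₁ and θ₂ equations cancels the r² and L² terms:
r = (x₁² − x₂²) / (2[(x₁cos θ₁ + e sin θ₁) − (x₂cos θ₂ + e sin θ₂)]) = 55.0000 → r = 55
L² = (x₁ − r cos θ₁)² + (r sin θ₁ − e)² = 17688.9914 → L = 133.0000 → L = 133
check at θ₃=224°: x = 85.1519 (printed 85.1519) ✓

r = 55, L = 133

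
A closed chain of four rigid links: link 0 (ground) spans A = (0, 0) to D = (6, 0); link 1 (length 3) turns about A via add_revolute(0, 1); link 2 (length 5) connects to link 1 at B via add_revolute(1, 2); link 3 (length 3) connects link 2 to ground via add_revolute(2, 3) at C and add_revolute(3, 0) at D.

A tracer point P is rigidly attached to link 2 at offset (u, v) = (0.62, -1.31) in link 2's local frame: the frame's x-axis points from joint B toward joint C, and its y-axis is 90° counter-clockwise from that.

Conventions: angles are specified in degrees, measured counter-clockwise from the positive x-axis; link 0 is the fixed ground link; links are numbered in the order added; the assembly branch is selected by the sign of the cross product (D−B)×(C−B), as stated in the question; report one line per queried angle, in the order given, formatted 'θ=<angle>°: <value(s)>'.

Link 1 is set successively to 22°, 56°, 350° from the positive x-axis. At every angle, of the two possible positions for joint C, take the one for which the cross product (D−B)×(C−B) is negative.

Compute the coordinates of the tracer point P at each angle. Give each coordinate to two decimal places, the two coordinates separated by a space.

A=(0,0), D=(6.00,0)
θ=22°: B = A + 3.00·(cos22°, sin22°) = (2.7816, 1.1238)
θ=22°: |BD| = 3.4090
θ=22°: circle(B,5.00) ∩ circle(D,3.00): a=4.0512, h=2.9305
θ=22°:   candidates: C₊=(7.5724,2.5549) cross=9.990; C₋=(5.6403,-2.9784) cross=-9.990
θ=22°:   branch - wants cross < 0 → take C=(5.6403,-2.9784) (cross=-9.990)
θ=22°: ex = (C−B)/|BC| = (0.5717,-0.8204); ey = (0.8204,0.5717)
θ=22°: P = B + 0.62·ex + -1.31·ey = (2.0613,-0.1338)
θ=56°: B = A + 3.00·(cos56°, sin56°) = (1.6776, 2.4871)
θ=56°: |BD| = 4.9869
θ=56°: circle(B,5.00) ∩ circle(D,3.00): a=4.0977, h=2.8652
θ=56°:   candidates: C₊=(6.6582,2.9269) cross=14.288; C₋=(3.8003,-2.0399) cross=-14.288
θ=56°:   branch - wants cross < 0 → take C=(3.8003,-2.0399) (cross=-14.288)
θ=56°: ex = (C−B)/|BC| = (0.4245,-0.9054); ey = (0.9054,0.4245)
θ=56°: P = B + 0.62·ex + -1.31·ey = (0.7547,1.3696)
θ=350°: B = A + 3.00·(cos350°, sin350°) = (2.9544, -0.5209)
θ=350°: |BD| = 3.0898
θ=350°: circle(B,5.00) ∩ circle(D,3.00): a=4.1341, h=2.8124
θ=350°:   candidates: C₊=(6.5551,2.9482) cross=8.690; C₋=(7.5035,-2.5961) cross=-8.690
θ=350°:   branch - wants cross < 0 → take C=(7.5035,-2.5961) (cross=-8.690)
θ=350°: ex = (C−B)/|BC| = (0.9098,-0.4150); ey = (0.4150,0.9098)
θ=350°: P = B + 0.62·ex + -1.31·ey = (2.9748,-1.9701)

θ=22°: 2.06 -0.13
θ=56°: 0.75 1.37
θ=350°: 2.97 -1.97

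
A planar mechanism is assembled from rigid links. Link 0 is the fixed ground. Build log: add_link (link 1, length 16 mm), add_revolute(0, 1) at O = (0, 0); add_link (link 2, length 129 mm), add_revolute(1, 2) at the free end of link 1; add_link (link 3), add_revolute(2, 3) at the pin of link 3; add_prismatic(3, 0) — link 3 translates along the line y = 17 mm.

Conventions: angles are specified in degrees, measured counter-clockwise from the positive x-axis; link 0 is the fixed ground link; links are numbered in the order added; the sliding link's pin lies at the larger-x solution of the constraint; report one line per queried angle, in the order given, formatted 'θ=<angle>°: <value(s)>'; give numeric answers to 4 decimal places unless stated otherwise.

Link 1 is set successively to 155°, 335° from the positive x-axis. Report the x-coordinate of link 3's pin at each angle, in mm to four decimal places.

geometry: r = 16 mm, L = 129 mm, e = 17 mm
θ=155°: crank pin P = (r cos θ, r sin θ) = (-14.500925, 6.761892)
θ=155°: h = r sin θ − e = 6.761892 − 17 = -10.238108
θ=155°: x = r cos θ + √(L² − h²) = -14.500925 + 128.593084 = 114.092159
θ=335°: crank pin P = (r cos θ, r sin θ) = (14.500925, -6.761892)
θ=335°: h = r sin θ − e = -6.761892 − 17 = -23.761892
θ=335°: x = r cos θ + √(L² − h²) = 14.500925 + 126.792636 = 141.293560

θ=155°: 114.0922
θ=335°: 141.2936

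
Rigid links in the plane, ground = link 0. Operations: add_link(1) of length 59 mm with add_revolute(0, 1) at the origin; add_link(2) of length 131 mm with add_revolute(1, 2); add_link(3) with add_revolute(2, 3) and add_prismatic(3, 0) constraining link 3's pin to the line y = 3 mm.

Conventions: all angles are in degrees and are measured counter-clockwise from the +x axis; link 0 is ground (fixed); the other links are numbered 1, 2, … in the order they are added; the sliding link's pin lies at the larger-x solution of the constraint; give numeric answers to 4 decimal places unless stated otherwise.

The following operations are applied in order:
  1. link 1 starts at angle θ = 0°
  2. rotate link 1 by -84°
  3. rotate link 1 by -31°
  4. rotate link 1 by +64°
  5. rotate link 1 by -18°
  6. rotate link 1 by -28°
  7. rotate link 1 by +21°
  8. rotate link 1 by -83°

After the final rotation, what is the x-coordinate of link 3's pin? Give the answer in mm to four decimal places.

geometry: r = 59 mm, L = 131 mm, e = 3 mm; θ starts at 0°
rotate link 1 by -84°: θ ← 0° -84° = -84°
rotate link 1 by -31°: θ ← -84° -31° = -115°
rotate link 1 by +64°: θ ← -115° +64° = -51°
rotate link 1 by -18°: θ ← -51° -18° = -69°
rotate link 1 by -28°: θ ← -69° -28° = -97°
rotate link 1 by +21°: θ ← -97° +21° = -76°
rotate link 1 by -83°: θ ← -76° -83° = -159°
crank pin P = (r cos θ, r sin θ) = (-55.081245, -21.143709)
h = r sin θ − e = -21.143709 − 3 = -24.143709
x = r cos θ + √(L² − h²) = -55.081245 + 128.755898 = 73.674653

73.6747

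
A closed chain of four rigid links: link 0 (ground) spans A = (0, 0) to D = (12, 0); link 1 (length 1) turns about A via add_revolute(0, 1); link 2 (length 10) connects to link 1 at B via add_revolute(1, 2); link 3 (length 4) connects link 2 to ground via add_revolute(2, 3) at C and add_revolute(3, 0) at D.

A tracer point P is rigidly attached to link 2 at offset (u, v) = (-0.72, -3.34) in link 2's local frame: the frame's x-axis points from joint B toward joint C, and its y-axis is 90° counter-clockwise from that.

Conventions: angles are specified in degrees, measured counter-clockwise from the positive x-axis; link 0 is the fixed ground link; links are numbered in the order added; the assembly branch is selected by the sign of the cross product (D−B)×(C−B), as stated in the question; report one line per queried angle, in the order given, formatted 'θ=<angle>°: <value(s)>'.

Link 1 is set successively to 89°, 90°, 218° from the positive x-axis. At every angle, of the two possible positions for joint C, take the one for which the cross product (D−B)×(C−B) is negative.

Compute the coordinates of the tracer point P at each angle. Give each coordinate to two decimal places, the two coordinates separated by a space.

A=(0,0), D=(12.00,0)
θ=89°: B = A + 1.00·(cos89°, sin89°) = (0.0175, 0.9998)
θ=89°: |BD| = 12.0242
θ=89°: circle(B,10.00) ∩ circle(D,4.00): a=9.5051, h=3.1071
θ=89°:   candidates: C₊=(9.7480,3.3058) cross=37.360; C₋=(9.2312,-2.8868) cross=-37.360
θ=89°:   branch - wants cross < 0 → take C=(9.2312,-2.8868) (cross=-37.360)
θ=89°: ex = (C−B)/|BC| = (0.9214,-0.3887); ey = (0.3887,0.9214)
θ=89°: P = B + -0.72·ex + -3.34·ey = (-1.9441,-1.7977)
θ=90°: B = A + 1.00·(cos90°, sin90°) = (0.0000, 1.0000)
θ=90°: |BD| = 12.0416
θ=90°: circle(B,10.00) ∩ circle(D,4.00): a=9.5087, h=3.0959
θ=90°:   candidates: C₊=(9.7330,3.2955) cross=37.279; C₋=(9.2188,-2.8748) cross=-37.279
θ=90°:   branch - wants cross < 0 → take C=(9.2188,-2.8748) (cross=-37.279)
θ=90°: ex = (C−B)/|BC| = (0.9219,-0.3875); ey = (0.3875,0.9219)
θ=90°: P = B + -0.72·ex + -3.34·ey = (-1.9579,-1.8001)
θ=218°: B = A + 1.00·(cos218°, sin218°) = (-0.7880, -0.6157)
θ=218°: |BD| = 12.8028
θ=218°: circle(B,10.00) ∩ circle(D,4.00): a=9.6819, h=2.5020
θ=218°:   candidates: C₊=(8.7624,2.3490) cross=32.033; C₋=(9.0030,-2.6492) cross=-32.033
θ=218°:   branch - wants cross < 0 → take C=(9.0030,-2.6492) (cross=-32.033)
θ=218°: ex = (C−B)/|BC| = (0.9791,-0.2034); ey = (0.2034,0.9791)
θ=218°: P = B + -0.72·ex + -3.34·ey = (-2.1722,-3.7395)

θ=89°: -1.94 -1.80
θ=90°: -1.96 -1.80
θ=218°: -2.17 -3.74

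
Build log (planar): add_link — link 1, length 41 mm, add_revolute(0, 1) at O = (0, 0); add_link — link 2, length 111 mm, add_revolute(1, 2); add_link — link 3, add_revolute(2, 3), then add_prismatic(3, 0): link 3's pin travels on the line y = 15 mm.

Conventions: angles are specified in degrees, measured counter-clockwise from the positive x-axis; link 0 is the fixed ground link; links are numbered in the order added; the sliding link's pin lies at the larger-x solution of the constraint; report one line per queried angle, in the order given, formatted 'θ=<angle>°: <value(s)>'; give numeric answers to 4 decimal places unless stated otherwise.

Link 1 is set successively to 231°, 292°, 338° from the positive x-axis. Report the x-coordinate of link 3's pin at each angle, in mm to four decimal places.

geometry: r = 41 mm, L = 111 mm, e = 15 mm
θ=231°: crank pin P = (r cos θ, r sin θ) = (-25.802136, -31.862984)
θ=231°: h = r sin θ − e = -31.862984 − 15 = -46.862984
θ=231°: x = r cos θ + √(L² − h²) = -25.802136 + 100.622367 = 74.820231
θ=292°: crank pin P = (r cos θ, r sin θ) = (15.358870, -38.014538)
θ=292°: h = r sin θ − e = -38.014538 − 15 = -53.014538
θ=292°: x = r cos θ + √(L² − h²) = 15.358870 + 97.521581 = 112.880451
θ=338°: crank pin P = (r cos θ, r sin θ) = (38.014538, -15.358870)
θ=338°: h = r sin θ − e = -15.358870 − 15 = -30.358870
θ=338°: x = r cos θ + √(L² − h²) = 38.014538 + 106.767687 = 144.782225

θ=231°: 74.8202
θ=292°: 112.8805
θ=338°: 144.7822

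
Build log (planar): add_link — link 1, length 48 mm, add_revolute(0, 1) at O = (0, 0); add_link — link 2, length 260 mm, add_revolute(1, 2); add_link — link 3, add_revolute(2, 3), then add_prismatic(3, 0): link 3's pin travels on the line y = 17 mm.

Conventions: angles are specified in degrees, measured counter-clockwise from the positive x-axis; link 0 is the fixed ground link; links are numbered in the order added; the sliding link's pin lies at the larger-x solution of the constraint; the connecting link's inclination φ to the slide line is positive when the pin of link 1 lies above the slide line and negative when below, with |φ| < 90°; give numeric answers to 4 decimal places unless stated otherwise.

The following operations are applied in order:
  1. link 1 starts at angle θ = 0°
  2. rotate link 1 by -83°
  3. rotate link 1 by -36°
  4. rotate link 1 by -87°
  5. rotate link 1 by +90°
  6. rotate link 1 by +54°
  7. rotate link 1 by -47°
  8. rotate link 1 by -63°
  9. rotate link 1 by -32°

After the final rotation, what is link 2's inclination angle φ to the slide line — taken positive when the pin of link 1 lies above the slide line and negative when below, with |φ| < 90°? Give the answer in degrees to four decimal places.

geometry: r = 48 mm, L = 260 mm, e = 17 mm; θ starts at 0°
rotate link 1 by -83°: θ ← 0° -83° = -83°
rotate link 1 by -36°: θ ← -83° -36° = -119°
rotate link 1 by -87°: θ ← -119° -87° = -206°
rotate link 1 by +90°: θ ← -206° +90° = -116°
rotate link 1 by +54°: θ ← -116° +54° = -62°
rotate link 1 by -47°: θ ← -62° -47° = -109°
rotate link 1 by -63°: θ ← -109° -63° = -172°
rotate link 1 by -32°: θ ← -172° -32° = -204°
h = r sin θ − e = 19.523359 − 17 = 2.523359
sin φ = h / L = 2.523359 / 260 = 0.00970523
φ = arcsin(0.00970523) = 0.556077°

0.5561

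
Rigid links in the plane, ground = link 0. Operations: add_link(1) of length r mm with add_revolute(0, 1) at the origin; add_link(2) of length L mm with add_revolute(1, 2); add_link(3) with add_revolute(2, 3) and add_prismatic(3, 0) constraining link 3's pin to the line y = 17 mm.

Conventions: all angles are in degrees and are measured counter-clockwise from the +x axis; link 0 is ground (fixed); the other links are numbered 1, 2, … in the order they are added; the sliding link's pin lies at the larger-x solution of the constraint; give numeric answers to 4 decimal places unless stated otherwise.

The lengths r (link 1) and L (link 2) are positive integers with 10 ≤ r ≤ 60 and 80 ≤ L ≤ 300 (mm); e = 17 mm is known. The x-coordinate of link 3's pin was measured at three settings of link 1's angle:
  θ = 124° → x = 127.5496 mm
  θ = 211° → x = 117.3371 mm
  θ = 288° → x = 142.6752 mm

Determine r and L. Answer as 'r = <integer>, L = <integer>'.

constraint per measurement: (x − r cos θ)² + (r sin θ − e)² = L²
subtracting the θ₁ and θ₂ equations cancels the r² and L² terms:
r = (x₁² − x₂²) / (2[(x₁cos θ₁ + e sin θ₁) − (x₂cos θ₂ + e sin θ₂)]) = 24.0001 → r = 24
L² = (x₁ − r cos θ₁)² + (r sin θ₁ − e)² = 19880.9977 → L = 141.0000 → L = 141
check at θ₃=288°: x = 142.6752 (printed 142.6752) ✓

r = 24, L = 141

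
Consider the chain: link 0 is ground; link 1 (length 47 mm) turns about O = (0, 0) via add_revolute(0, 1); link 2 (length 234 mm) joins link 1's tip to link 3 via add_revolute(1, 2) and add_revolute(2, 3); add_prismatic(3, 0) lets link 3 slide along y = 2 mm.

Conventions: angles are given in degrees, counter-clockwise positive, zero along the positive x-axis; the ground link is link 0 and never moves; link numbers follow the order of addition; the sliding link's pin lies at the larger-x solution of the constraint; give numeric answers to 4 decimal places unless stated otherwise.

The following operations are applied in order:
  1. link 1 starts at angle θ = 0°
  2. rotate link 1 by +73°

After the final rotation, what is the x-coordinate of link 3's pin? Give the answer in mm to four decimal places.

geometry: r = 47 mm, L = 234 mm, e = 2 mm; θ starts at 0°
rotate link 1 by +73°: θ ← 0° +73° = 73°
crank pin P = (r cos θ, r sin θ) = (13.741470, 44.946324)
h = r sin θ − e = 44.946324 − 2 = 42.946324
x = r cos θ + √(L² − h²) = 13.741470 + 230.025245 = 243.766715

243.7667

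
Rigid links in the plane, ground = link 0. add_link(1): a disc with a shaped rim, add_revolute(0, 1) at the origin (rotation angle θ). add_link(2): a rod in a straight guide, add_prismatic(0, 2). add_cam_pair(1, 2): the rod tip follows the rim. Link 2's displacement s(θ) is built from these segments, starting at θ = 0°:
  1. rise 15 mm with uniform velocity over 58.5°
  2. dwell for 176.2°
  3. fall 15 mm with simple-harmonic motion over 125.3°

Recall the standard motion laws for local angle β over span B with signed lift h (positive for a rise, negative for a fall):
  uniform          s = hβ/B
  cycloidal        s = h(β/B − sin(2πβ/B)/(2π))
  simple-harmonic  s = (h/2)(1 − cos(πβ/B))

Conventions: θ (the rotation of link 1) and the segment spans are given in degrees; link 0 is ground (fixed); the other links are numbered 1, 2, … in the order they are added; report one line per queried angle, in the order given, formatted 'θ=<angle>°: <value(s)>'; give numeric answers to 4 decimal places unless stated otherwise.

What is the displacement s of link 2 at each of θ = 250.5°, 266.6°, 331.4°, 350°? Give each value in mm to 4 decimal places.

segment 1 (0° to 58.5°, uniform, h = 15) is passed completely: s = 0.0000 + (15) = 15.0000
segment 2 (58.5° to 234.7°, dwell): s unchanged at 15.0000
θ = 250.5° falls in segment 3 (234.7° to 360°, simple-harmonic, h = -15): β = 250.5 − 234.7 = 15.8°, B = 125.3°; Δs = -15/2·(1 − cos(π·0.1261)) = -0.5808; s = 15.0000 − 0.5808 = 14.4192
θ = 266.6° falls in segment 3 (234.7° to 360°, simple-harmonic, h = -15): β = 266.6 − 234.7 = 31.9°, B = 125.3°; Δs = -15/2·(1 − cos(π·0.2546)) = -2.2737; s = 15.0000 − 2.2737 = 12.7263
θ = 331.4° falls in segment 3 (234.7° to 360°, simple-harmonic, h = -15): β = 331.4 − 234.7 = 96.7°, B = 125.3°; Δs = -15/2·(1 − cos(π·0.7717)) = -13.1530; s = 15.0000 − 13.1530 = 1.8470
θ = 350° falls in segment 3 (234.7° to 360°, simple-harmonic, h = -15): β = 350 − 234.7 = 115.3°, B = 125.3°; Δs = -15/2·(1 − cos(π·0.9202)) = -14.7655; s = 15.0000 − 14.7655 = 0.2345

θ=250.5°: 14.4192
θ=266.6°: 12.7263
θ=331.4°: 1.8470
θ=350°: 0.2345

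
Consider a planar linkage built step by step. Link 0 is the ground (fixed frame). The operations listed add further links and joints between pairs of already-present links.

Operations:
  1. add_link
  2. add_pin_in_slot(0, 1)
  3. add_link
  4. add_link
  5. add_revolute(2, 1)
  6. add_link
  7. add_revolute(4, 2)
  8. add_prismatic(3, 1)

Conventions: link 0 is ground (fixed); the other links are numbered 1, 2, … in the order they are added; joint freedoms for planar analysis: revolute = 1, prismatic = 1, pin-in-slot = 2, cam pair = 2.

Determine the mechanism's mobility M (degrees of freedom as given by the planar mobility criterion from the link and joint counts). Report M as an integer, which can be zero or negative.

ground; <1,0,0>
#1 <2,0,0>
PS:0↔1 J2 <2,0,1>
#2 <3,0,1>
#3 <4,0,1>
R:2↔1 J1 <4,1,1>
#4 <5,1,1>
R:4↔2 J1 <5,2,1>
P:3↔1 J1 <5,3,1>
3×4 − 2×3 − 1×1 = 5

M = 5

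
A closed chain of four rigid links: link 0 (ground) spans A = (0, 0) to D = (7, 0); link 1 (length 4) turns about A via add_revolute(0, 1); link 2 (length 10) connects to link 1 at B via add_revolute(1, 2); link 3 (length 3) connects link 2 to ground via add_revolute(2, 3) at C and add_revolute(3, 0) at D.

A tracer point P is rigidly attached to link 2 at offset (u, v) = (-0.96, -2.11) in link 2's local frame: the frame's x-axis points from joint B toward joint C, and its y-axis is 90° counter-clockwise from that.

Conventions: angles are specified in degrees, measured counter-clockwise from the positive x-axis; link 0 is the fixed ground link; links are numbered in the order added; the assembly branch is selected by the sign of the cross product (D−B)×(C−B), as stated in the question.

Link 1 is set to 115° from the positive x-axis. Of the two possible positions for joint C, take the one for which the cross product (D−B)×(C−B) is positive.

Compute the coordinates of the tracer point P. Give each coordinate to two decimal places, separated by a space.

A=(0,0), D=(7.00,0)
B = A + 4.00·(cos115°, sin115°) = (-1.6905, 3.6252)
|BD| = 9.4163
circle(B,10.00) ∩ circle(D,3.00): a=9.5402, h=2.9974
  candidates: C₊=(8.2684,2.7187) cross=28.225; C₋=(5.9603,-2.8141) cross=-28.225
  branch + wants cross > 0 → take C=(8.2684,2.7187) (cross=28.225)
ex = (C−B)/|BC| = (0.9959,-0.0907); ey = (0.0907,0.9959)
P = B + -0.96·ex + -2.11·ey = (-2.8378,1.6109)

-2.84 1.61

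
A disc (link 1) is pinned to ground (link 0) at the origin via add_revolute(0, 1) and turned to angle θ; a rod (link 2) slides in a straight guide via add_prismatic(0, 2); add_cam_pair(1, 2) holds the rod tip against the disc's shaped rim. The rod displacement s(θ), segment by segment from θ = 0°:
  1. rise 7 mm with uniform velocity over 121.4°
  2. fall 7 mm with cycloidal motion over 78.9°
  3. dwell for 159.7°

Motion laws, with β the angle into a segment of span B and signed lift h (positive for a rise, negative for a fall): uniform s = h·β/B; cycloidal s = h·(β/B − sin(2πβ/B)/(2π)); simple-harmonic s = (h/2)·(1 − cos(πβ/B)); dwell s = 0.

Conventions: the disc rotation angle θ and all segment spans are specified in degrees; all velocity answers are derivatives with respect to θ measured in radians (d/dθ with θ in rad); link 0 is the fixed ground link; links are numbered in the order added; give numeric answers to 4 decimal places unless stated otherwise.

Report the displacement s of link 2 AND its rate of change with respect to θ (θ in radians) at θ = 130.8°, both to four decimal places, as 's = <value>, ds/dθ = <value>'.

segment 1 (0° to 121.4°, uniform, h = 7) is passed completely: s = 0.0000 + (7) = 7.0000
θ = 130.8° falls in segment 2 (121.4° to 200.3°, cycloidal, h = -7): β = 130.8 − 121.4 = 9.4°, B = 78.9°; Δs = -7·(0.1191 − sin(2π·0.1191)/(2π)) = -0.0757; s = 7.0000 − 0.0757 = 6.9243
velocity in seg [121.4°–200.3°] (cycloidal), θ in radians: β = 9.4° = 0.1641 rad, B = 78.9° = 1.3771 rad; ds/dθ = (h/B)(1 − cos(2πβ/B)) = ((-7)/1.3771)(1 − cos(2π·0.1191)) = -1.358938 mm/rad

s = 6.9243, ds/dθ = -1.3589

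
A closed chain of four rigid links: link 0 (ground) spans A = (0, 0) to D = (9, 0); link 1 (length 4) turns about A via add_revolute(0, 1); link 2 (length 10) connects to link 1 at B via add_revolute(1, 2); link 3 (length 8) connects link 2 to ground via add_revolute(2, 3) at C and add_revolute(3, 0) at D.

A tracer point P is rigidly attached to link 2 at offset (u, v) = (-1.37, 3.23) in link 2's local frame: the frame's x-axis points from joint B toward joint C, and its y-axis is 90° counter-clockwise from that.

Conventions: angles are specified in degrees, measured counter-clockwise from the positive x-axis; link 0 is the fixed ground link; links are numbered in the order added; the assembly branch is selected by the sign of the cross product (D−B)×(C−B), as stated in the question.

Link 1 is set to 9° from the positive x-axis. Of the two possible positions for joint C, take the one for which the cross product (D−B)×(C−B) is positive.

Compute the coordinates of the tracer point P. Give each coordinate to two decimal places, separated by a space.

A=(0,0), D=(9.00,0)
B = A + 4.00·(cos9°, sin9°) = (3.9508, 0.6257)
|BD| = 5.0879
circle(B,10.00) ∩ circle(D,8.00): a=6.0818, h=7.9380
  candidates: C₊=(10.9626,7.7555) cross=40.388; C₋=(9.0101,-8.0000) cross=-40.388
  branch + wants cross > 0 → take C=(10.9626,7.7555) (cross=40.388)
ex = (C−B)/|BC| = (0.7012,0.7130); ey = (-0.7130,0.7012)
P = B + -1.37·ex + 3.23·ey = (0.6872,1.9138)

0.69 1.91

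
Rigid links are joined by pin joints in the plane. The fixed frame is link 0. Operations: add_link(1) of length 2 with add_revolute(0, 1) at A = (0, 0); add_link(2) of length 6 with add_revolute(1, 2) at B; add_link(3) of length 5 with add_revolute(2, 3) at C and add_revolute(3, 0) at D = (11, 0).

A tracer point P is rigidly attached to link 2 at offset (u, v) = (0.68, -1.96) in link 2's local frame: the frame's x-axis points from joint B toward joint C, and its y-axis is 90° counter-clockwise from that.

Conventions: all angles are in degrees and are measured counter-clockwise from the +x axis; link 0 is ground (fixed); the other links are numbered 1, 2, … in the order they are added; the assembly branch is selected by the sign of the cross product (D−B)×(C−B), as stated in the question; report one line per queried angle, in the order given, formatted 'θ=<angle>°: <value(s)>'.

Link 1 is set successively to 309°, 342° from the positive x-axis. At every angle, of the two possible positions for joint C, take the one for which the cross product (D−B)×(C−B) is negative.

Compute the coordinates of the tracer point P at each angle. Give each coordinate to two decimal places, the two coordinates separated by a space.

A=(0,0), D=(11.00,0)
θ=309°: B = A + 2.00·(cos309°, sin309°) = (1.2586, -1.5543)
θ=309°: |BD| = 9.8646
θ=309°: circle(B,6.00) ∩ circle(D,5.00): a=5.4898, h=2.4211
θ=309°:   candidates: C₊=(6.2984,1.7015) cross=23.883; C₋=(7.0614,-3.0801) cross=-23.883
θ=309°:   branch - wants cross < 0 → take C=(7.0614,-3.0801) (cross=-23.883)
θ=309°: ex = (C−B)/|BC| = (0.9671,-0.2543); ey = (0.2543,0.9671)
θ=309°: P = B + 0.68·ex + -1.96·ey = (1.4178,-3.6228)
θ=342°: B = A + 2.00·(cos342°, sin342°) = (1.9021, -0.6180)
θ=342°: |BD| = 9.1189
θ=342°: circle(B,6.00) ∩ circle(D,5.00): a=5.1626, h=3.0574
θ=342°:   candidates: C₊=(6.8456,2.7823) cross=27.880; C₋=(7.2600,-3.3185) cross=-27.880
θ=342°:   branch - wants cross < 0 → take C=(7.2600,-3.3185) (cross=-27.880)
θ=342°: ex = (C−B)/|BC| = (0.8930,-0.4501); ey = (0.4501,0.8930)
θ=342°: P = B + 0.68·ex + -1.96·ey = (1.6272,-2.6743)

θ=309°: 1.42 -3.62
θ=342°: 1.63 -2.67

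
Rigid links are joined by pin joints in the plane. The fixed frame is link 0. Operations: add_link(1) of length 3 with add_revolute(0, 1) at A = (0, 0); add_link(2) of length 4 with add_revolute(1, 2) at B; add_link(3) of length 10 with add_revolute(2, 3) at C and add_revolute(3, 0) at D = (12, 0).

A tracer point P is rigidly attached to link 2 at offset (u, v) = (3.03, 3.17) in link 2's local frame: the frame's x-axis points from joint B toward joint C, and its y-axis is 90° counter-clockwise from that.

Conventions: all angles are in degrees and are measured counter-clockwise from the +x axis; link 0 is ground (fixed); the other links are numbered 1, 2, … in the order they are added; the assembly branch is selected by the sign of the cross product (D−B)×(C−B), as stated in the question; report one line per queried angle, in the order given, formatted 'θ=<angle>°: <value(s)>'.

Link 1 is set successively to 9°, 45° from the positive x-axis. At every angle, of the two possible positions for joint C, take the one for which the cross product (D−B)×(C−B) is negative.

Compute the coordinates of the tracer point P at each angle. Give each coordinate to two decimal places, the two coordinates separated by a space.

A=(0,0), D=(12.00,0)
θ=9°: B = A + 3.00·(cos9°, sin9°) = (2.9631, 0.4693)
θ=9°: |BD| = 9.0491
θ=9°: circle(B,4.00) ∩ circle(D,10.00): a=-0.1168, h=3.9983
θ=9°:   candidates: C₊=(3.0538,4.4683) cross=36.181; C₋=(2.6391,-3.5176) cross=-36.181
θ=9°:   branch - wants cross < 0 → take C=(2.6391,-3.5176) (cross=-36.181)
θ=9°: ex = (C−B)/|BC| = (-0.0810,-0.9967); ey = (0.9967,-0.0810)
θ=9°: P = B + 3.03·ex + 3.17·ey = (5.8772,-2.8075)
θ=45°: B = A + 3.00·(cos45°, sin45°) = (2.1213, 2.1213)
θ=45°: |BD| = 10.1039
θ=45°: circle(B,4.00) ∩ circle(D,10.00): a=0.8951, h=3.8986
θ=45°:   candidates: C₊=(3.8150,5.7451) cross=39.391; C₋=(2.1780,-1.8783) cross=-39.391
θ=45°:   branch - wants cross < 0 → take C=(2.1780,-1.8783) (cross=-39.391)
θ=45°: ex = (C−B)/|BC| = (0.0142,-0.9999); ey = (0.9999,0.0142)
θ=45°: P = B + 3.03·ex + 3.17·ey = (5.3339,-0.8635)

θ=9°: 5.88 -2.81
θ=45°: 5.33 -0.86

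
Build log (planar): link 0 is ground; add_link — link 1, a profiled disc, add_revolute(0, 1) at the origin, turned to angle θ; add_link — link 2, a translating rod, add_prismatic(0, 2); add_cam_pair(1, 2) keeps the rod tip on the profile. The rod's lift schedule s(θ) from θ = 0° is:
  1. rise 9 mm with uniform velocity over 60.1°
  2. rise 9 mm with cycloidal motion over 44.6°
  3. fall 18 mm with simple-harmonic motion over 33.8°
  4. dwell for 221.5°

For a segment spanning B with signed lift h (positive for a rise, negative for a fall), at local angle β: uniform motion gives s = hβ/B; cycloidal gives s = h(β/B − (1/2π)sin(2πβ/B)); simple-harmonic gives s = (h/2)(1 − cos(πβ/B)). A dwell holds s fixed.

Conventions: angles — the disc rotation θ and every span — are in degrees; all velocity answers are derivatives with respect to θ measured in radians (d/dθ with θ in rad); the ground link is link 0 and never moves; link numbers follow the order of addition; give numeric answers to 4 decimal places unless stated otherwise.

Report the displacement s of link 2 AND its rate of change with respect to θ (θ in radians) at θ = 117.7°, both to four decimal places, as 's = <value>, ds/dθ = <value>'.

seg 1 [0°–60.1°] uniform, h=9: full span → s += 9 → s = 9.0000
seg 2 [60.1°–104.7°] cycloidal, h=9: full span → s += 9 → s = 18.0000
seg 3 [104.7°–138.5°] simple-harmonic, h=-18: θ=117.7° here. β=13, B=33.8. -18/2·(1 − cos(π·0.3846)) = -5.8086 → s = 12.1914
velocity in seg [104.7°–138.5°] (simple-harmonic), θ in radians: β = 13° = 0.2269 rad, B = 33.8° = 0.5899 rad; ds/dθ = (πh/(2B)) sin(πβ/B) = (π·(-18)/(2·0.5899)) sin(π·0.3846) = -44.814388 mm/rad

s = 12.1914, ds/dθ = -44.8144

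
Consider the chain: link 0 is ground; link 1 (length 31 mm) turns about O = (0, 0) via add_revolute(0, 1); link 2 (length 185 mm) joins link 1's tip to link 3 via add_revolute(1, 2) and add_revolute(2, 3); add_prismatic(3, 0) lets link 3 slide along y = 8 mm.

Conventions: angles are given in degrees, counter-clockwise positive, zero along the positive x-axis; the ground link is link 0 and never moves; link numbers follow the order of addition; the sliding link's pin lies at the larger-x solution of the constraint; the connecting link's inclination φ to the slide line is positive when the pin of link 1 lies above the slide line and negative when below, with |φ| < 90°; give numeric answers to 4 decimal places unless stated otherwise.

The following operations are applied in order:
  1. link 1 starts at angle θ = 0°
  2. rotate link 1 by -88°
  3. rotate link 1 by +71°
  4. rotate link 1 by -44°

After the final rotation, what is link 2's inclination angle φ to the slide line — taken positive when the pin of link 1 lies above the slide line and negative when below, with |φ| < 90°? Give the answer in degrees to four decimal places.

geometry: r = 31 mm, L = 185 mm, e = 8 mm; θ starts at 0°
rotate link 1 by -88°: θ ← 0° -88° = -88°
rotate link 1 by +71°: θ ← -88° +71° = -17°
rotate link 1 by -44°: θ ← -17° -44° = -61°
h = r sin θ − e = -27.113211 − 8 = -35.113211
sin φ = h / L = -35.113211 / 185 = -0.18980114
φ = arcsin(-0.18980114) = -10.941179°

-10.9412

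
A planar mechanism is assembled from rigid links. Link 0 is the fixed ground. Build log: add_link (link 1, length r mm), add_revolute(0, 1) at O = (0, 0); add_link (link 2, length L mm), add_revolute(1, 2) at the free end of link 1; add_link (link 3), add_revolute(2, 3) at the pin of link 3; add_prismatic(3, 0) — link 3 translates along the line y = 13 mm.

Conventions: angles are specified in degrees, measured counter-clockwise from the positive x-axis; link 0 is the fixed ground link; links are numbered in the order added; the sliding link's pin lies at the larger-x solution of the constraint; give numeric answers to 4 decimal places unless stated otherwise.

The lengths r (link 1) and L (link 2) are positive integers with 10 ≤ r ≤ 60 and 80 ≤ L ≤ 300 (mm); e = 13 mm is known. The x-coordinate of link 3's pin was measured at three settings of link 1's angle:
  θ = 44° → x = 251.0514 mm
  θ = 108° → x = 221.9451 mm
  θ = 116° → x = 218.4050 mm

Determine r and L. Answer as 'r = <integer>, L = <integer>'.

constraint per measurement: (x − r cos θ)² + (r sin θ − e)² = L²
subtracting the θ₁ and θ₂ equations cancels the r² and L² terms:
r = (x₁² − x₂²) / (2[(x₁cos θ₁ + e sin θ₁) − (x₂cos θ₂ + e sin θ₂)]) = 28.0000 → r = 28
L² = (x₁ − r cos θ₁)² + (r sin θ₁ − e)² = 53360.9834 → L = 231.0000 → L = 231
check at θ₃=116°: x = 218.4050 (printed 218.4050) ✓

r = 28, L = 231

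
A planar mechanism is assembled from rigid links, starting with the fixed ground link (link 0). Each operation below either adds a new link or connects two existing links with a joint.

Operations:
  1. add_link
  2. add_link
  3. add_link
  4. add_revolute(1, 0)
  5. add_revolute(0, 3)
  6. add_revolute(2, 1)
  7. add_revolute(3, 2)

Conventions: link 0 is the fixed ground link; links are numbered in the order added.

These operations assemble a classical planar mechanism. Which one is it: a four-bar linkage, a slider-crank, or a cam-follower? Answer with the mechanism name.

links: 4 (incl. ground); joints: 4 revolute, 0 prismatic, 0 higher (cam) pair, forming one closed loop
4 links in a single 4R loop → four-bar linkage

four-bar linkage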